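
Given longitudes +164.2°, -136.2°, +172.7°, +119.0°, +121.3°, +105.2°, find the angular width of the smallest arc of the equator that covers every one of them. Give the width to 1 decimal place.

118.6°

Sort the longitudes: -136.2°, +105.2°, +119.0°, +121.3°, +164.2°, +172.7°.
Eastward gaps between consecutive values (wrapping around): 241.4°, 13.8°, 2.3°, 42.9°, 8.5°, 51.1°.
Largest gap = 241.4° ⇒ minimal covering band is its complement: 360° − 241.4° = 118.6°.
Band runs from +105.2° eastward to -136.2°, crossing the antimeridian.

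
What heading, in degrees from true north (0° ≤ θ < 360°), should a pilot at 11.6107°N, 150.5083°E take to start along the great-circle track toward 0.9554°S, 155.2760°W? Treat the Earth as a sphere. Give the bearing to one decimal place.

99.4°

Δλ = -155.2760 − 150.5083 = -305.7843°; wrapped into (−180°, 180°]: 54.2157°.
θ = atan2( sin Δλ · cos φ₂ , cos φ₁ · sin φ₂ − sin φ₁ · cos φ₂ · cos Δλ )
  = atan2(0.81111, -0.13400) = 99.381° → normalised to [0°, 360°): 99.381°.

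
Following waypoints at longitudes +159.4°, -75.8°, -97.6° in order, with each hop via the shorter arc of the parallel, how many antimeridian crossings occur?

Leg 1: +159.4° → -75.8°, shortest Δλ = 124.8° (east) — crosses 180°.
Leg 2: -75.8° → -97.6°, shortest Δλ = -21.8° (west) — does not cross 180°.
Total crossings: 1.

1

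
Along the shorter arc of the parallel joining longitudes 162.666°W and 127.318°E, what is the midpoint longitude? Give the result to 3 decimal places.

Signed shortest Δλ from -162.666° to +127.318° is -70.016°.
Midpoint longitude = -162.666° + (-70.016°)/2 = -162.666° − 35.008° = -197.674°.
Normalise into (−180°, 180°]: +162.326°.
(The naïve average (-162.666 + +127.318)/2 = -17.674° is on the wrong side of the globe.)

162.326°E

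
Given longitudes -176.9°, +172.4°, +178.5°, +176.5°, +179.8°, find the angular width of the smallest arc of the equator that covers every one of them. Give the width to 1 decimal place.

10.7°

Sort the longitudes: -176.9°, +172.4°, +176.5°, +178.5°, +179.8°.
Eastward gaps between consecutive values (wrapping around): 349.3°, 4.1°, 2.0°, 1.3°, 3.3°.
Largest gap = 349.3° ⇒ minimal covering band is its complement: 360° − 349.3° = 10.7°.
Band runs from +172.4° eastward to -176.9°, crossing the antimeridian.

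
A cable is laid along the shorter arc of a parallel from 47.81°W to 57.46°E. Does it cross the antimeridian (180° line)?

Signed shortest Δλ = ((57.46 − -47.81 + 180) mod 360) − 180 = 105.27°.
Going east by 105.27° from -47.81° reaches +57.46° without touching 180°.

No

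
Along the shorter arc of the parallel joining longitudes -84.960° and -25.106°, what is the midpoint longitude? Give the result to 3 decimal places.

-55.033°

Signed shortest Δλ from -84.960° to -25.106° is +59.854°.
Midpoint longitude = -84.960° + (+59.854°)/2 = -84.960° + 29.927° = -55.033°.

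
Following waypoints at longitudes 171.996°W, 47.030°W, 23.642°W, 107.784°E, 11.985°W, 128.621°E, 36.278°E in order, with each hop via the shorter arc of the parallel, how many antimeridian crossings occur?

Leg 1: -171.996° → -47.030°, shortest Δλ = 124.966° (east) — does not cross 180°.
Leg 2: -47.030° → -23.642°, shortest Δλ = 23.388° (east) — does not cross 180°.
Leg 3: -23.642° → +107.784°, shortest Δλ = 131.426° (east) — does not cross 180°.
Leg 4: +107.784° → -11.985°, shortest Δλ = -119.769° (west) — does not cross 180°.
Leg 5: -11.985° → +128.621°, shortest Δλ = 140.606° (east) — does not cross 180°.
Leg 6: +128.621° → +36.278°, shortest Δλ = -92.343° (west) — does not cross 180°.
Total crossings: 0.

0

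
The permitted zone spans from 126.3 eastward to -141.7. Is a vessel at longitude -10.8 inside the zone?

Band width going east from +126.3° to -141.7°: ((-141.7 − 126.3) mod 360) = 92.0°.
Offset of -10.8° east of the west edge: ((-10.8 − 126.3) mod 360) = 222.9°.
222.9° > 92.0° ⇒ outside.

No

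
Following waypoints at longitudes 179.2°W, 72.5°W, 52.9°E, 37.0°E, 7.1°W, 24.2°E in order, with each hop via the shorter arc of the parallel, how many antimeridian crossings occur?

0

Leg 1: -179.2° → -72.5°, shortest Δλ = 106.7° (east) — does not cross 180°.
Leg 2: -72.5° → +52.9°, shortest Δλ = 125.4° (east) — does not cross 180°.
Leg 3: +52.9° → +37.0°, shortest Δλ = -15.9° (west) — does not cross 180°.
Leg 4: +37.0° → -7.1°, shortest Δλ = -44.1° (west) — does not cross 180°.
Leg 5: -7.1° → +24.2°, shortest Δλ = 31.3° (east) — does not cross 180°.
Total crossings: 0.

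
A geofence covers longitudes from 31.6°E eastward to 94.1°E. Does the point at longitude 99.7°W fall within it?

Band width going east from +31.6° to +94.1°: ((94.1 − 31.6) mod 360) = 62.5°.
Offset of -99.7° east of the west edge: ((-99.7 − 31.6) mod 360) = 228.7°.
228.7° > 62.5° ⇒ outside.

No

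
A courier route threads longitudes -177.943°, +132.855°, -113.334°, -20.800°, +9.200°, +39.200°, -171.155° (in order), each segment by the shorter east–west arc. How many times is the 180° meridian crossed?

3

Leg 1: -177.943° → +132.855°, shortest Δλ = -49.202° (west) — crosses 180°.
Leg 2: +132.855° → -113.334°, shortest Δλ = 113.811° (east) — crosses 180°.
Leg 3: -113.334° → -20.800°, shortest Δλ = 92.534° (east) — does not cross 180°.
Leg 4: -20.800° → +9.200°, shortest Δλ = 30.0° (east) — does not cross 180°.
Leg 5: +9.200° → +39.200°, shortest Δλ = 30.0° (east) — does not cross 180°.
Leg 6: +39.200° → -171.155°, shortest Δλ = 149.645° (east) — crosses 180°.
Total crossings: 3.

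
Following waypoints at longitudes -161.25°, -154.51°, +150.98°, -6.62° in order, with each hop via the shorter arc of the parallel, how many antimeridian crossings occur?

Leg 1: -161.25° → -154.51°, shortest Δλ = 6.74° (east) — does not cross 180°.
Leg 2: -154.51° → +150.98°, shortest Δλ = -54.51° (west) — crosses 180°.
Leg 3: +150.98° → -6.62°, shortest Δλ = -157.6° (west) — does not cross 180°.
Total crossings: 1.

1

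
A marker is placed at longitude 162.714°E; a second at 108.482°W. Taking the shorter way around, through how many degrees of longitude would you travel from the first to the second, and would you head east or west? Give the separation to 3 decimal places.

88.804° east

Raw difference: -108.482 − 162.714 = -271.196°.
Normalise into (−180°, 180°]: -271.196° + 360° = 88.804°.
Positive ⇒ the second point lies to the east; separation 88.804°.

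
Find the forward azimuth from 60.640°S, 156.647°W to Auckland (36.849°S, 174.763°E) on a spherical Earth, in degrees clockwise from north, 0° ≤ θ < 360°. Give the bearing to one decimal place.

Δλ = 174.763 − -156.647 = 331.410°; wrapped into (−180°, 180°]: -28.590°.
θ = atan2( sin Δλ · cos φ₂ , cos φ₁ · sin φ₂ − sin φ₁ · cos φ₂ · cos Δλ )
  = atan2(-0.38294, 0.31836) = -50.261° → normalised to [0°, 360°): 309.739°.

309.7°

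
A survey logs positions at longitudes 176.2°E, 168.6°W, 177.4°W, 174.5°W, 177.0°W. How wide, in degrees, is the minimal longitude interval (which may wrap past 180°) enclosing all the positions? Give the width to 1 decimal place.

Sort the longitudes: -177.4°, -177.0°, -174.5°, -168.6°, +176.2°.
Eastward gaps between consecutive values (wrapping around): 0.4°, 2.5°, 5.9°, 344.8°, 6.4°.
Largest gap = 344.8° ⇒ minimal covering band is its complement: 360° − 344.8° = 15.2°.
Band runs from +176.2° eastward to -168.6°, crossing the antimeridian.

15.2°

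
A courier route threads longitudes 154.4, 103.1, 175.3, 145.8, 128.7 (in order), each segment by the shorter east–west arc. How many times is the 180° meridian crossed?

Leg 1: +154.4° → +103.1°, shortest Δλ = -51.3° (west) — does not cross 180°.
Leg 2: +103.1° → +175.3°, shortest Δλ = 72.2° (east) — does not cross 180°.
Leg 3: +175.3° → +145.8°, shortest Δλ = -29.5° (west) — does not cross 180°.
Leg 4: +145.8° → +128.7°, shortest Δλ = -17.1° (west) — does not cross 180°.
Total crossings: 0.

0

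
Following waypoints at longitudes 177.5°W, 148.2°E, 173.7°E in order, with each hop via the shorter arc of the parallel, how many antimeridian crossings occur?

1

Leg 1: -177.5° → +148.2°, shortest Δλ = -34.3° (west) — crosses 180°.
Leg 2: +148.2° → +173.7°, shortest Δλ = 25.5° (east) — does not cross 180°.
Total crossings: 1.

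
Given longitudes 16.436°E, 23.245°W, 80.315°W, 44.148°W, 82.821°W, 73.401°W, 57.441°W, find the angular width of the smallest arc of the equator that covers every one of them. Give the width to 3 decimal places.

99.257°

Sort the longitudes: -82.821°, -80.315°, -73.401°, -57.441°, -44.148°, -23.245°, +16.436°.
Eastward gaps between consecutive values (wrapping around): 2.506°, 6.914°, 15.960°, 13.293°, 20.903°, 39.681°, 260.743°.
Largest gap = 260.743° ⇒ minimal covering band is its complement: 360° − 260.743° = 99.257°.
Band runs from -82.821° eastward to +16.436°.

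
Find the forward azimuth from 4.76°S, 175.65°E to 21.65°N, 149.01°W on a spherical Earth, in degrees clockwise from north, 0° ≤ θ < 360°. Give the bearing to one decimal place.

Δλ = -149.01 − 175.65 = -324.66°; wrapped into (−180°, 180°]: 35.34°.
θ = atan2( sin Δλ · cos φ₂ , cos φ₁ · sin φ₂ − sin φ₁ · cos φ₂ · cos Δλ )
  = atan2(0.53762, 0.43058) = 51.309° → normalised to [0°, 360°): 51.309°.

51.3°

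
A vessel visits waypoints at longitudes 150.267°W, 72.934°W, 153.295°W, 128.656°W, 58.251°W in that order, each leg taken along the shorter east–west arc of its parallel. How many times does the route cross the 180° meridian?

Leg 1: -150.267° → -72.934°, shortest Δλ = 77.333° (east) — does not cross 180°.
Leg 2: -72.934° → -153.295°, shortest Δλ = -80.361° (west) — does not cross 180°.
Leg 3: -153.295° → -128.656°, shortest Δλ = 24.639° (east) — does not cross 180°.
Leg 4: -128.656° → -58.251°, shortest Δλ = 70.405° (east) — does not cross 180°.
Total crossings: 0.

0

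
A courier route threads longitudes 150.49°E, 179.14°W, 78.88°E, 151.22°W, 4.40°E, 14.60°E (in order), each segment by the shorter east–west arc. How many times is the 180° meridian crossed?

Leg 1: +150.49° → -179.14°, shortest Δλ = 30.37° (east) — crosses 180°.
Leg 2: -179.14° → +78.88°, shortest Δλ = -101.98° (west) — crosses 180°.
Leg 3: +78.88° → -151.22°, shortest Δλ = 129.9° (east) — crosses 180°.
Leg 4: -151.22° → +4.40°, shortest Δλ = 155.62° (east) — does not cross 180°.
Leg 5: +4.40° → +14.60°, shortest Δλ = 10.2° (east) — does not cross 180°.
Total crossings: 3.

3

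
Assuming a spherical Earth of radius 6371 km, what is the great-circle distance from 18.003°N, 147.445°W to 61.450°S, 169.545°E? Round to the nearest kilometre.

9619 km

Δλ = 169.545 − -147.445 = 316.990°; wrapped into (−180°, 180°]: -43.010°.
Δφ = -61.450 − 18.003 = -79.453°.
a = sin²(Δφ/2) + cos φ₁ · cos φ₂ · sin²(Δλ/2) = 0.469559.
c = 2·atan2(√a, √(1−a)) = 1.50988 rad → d = 6371·c ≈ 9619.43 km.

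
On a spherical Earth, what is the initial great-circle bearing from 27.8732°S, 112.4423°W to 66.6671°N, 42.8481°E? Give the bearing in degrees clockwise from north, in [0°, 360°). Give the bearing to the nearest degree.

Δλ = 42.8481 − -112.4423 = 155.2904°.
θ = atan2( sin Δλ · cos φ₂ , cos φ₁ · sin φ₂ − sin φ₁ · cos φ₂ · cos Δλ )
  = atan2(0.16557, 0.64348) = 14.429° → normalised to [0°, 360°): 14.429°.

14°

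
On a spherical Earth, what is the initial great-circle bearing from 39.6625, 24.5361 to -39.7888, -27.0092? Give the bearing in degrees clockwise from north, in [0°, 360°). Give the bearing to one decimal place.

Δλ = -27.0092 − 24.5361 = -51.5453°.
θ = atan2( sin Δλ · cos φ₂ , cos φ₁ · sin φ₂ − sin φ₁ · cos φ₂ · cos Δλ )
  = atan2(-0.60174, -0.79766) = -142.970° → normalised to [0°, 360°): 217.030°.

217.0°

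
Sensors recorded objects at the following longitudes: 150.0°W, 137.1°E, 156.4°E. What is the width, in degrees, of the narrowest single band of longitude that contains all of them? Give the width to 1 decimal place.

72.9°

Sort the longitudes: -150.0°, +137.1°, +156.4°.
Eastward gaps between consecutive values (wrapping around): 287.1°, 19.3°, 53.6°.
Largest gap = 287.1° ⇒ minimal covering band is its complement: 360° − 287.1° = 72.9°.
Band runs from +137.1° eastward to -150.0°, crossing the antimeridian.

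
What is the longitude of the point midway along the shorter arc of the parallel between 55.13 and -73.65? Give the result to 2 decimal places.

-9.26°

Signed shortest Δλ from +55.13° to -73.65° is -128.78°.
Midpoint longitude = +55.13° + (-128.78°)/2 = +55.13° − 64.39° = -9.26°.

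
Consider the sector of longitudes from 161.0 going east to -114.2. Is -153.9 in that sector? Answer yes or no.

Band width going east from +161.0° to -114.2°: ((-114.2 − 161.0) mod 360) = 84.8°.
Offset of -153.9° east of the west edge: ((-153.9 − 161.0) mod 360) = 45.1°.
45.1° ≤ 84.8° ⇒ inside.

Yes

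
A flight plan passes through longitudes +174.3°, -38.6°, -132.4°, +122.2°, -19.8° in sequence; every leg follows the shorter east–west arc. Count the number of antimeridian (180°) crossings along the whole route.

2

Leg 1: +174.3° → -38.6°, shortest Δλ = 147.1° (east) — crosses 180°.
Leg 2: -38.6° → -132.4°, shortest Δλ = -93.8° (west) — does not cross 180°.
Leg 3: -132.4° → +122.2°, shortest Δλ = -105.4° (west) — crosses 180°.
Leg 4: +122.2° → -19.8°, shortest Δλ = -142.0° (west) — does not cross 180°.
Total crossings: 2.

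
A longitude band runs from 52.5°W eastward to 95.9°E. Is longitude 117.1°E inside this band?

Band width going east from -52.5° to +95.9°: ((95.9 − -52.5) mod 360) = 148.4°.
Offset of +117.1° east of the west edge: ((117.1 − -52.5) mod 360) = 169.6°.
169.6° > 148.4° ⇒ outside.

No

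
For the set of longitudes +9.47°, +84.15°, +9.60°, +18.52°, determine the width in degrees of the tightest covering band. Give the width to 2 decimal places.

74.68°

Sort the longitudes: +9.47°, +9.60°, +18.52°, +84.15°.
Eastward gaps between consecutive values (wrapping around): 0.13°, 8.92°, 65.63°, 285.32°.
Largest gap = 285.32° ⇒ minimal covering band is its complement: 360° − 285.32° = 74.68°.
Band runs from +9.47° eastward to +84.15°.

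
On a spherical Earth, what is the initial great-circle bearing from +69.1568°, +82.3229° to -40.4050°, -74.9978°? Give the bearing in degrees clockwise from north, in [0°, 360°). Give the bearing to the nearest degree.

325°

Δλ = -74.9978 − 82.3229 = -157.3207°.
θ = atan2( sin Δλ · cos φ₂ , cos φ₁ · sin φ₂ − sin φ₁ · cos φ₂ · cos Δλ )
  = atan2(-0.29361, 0.42599) = -34.576° → normalised to [0°, 360°): 325.424°.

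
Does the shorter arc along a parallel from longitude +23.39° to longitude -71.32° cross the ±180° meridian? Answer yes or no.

Signed shortest Δλ = ((-71.32 − 23.39 + 180) mod 360) − 180 = -94.71°.
Going west by 94.71° from +23.39° reaches -71.32° without touching 180°.

No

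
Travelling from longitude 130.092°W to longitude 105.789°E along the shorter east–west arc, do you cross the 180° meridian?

Naïve |105.789 − -130.092| = 235.881° > 180°, so the shorter arc goes the other way round — across 180°.
Signed shortest Δλ = ((105.789 − -130.092 + 180) mod 360) − 180 = -124.119°.
Going west by 124.119° from -130.092° passes through 180° before reaching +105.789°.

Yes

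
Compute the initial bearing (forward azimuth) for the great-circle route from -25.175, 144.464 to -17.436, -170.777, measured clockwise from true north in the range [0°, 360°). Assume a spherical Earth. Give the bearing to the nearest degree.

Δλ = -170.777 − 144.464 = -315.241°; wrapped into (−180°, 180°]: 44.759°.
θ = atan2( sin Δλ · cos φ₂ , cos φ₁ · sin φ₂ − sin φ₁ · cos φ₂ · cos Δλ )
  = atan2(0.67177, 0.01700) = 88.551° → normalised to [0°, 360°): 88.551°.

89°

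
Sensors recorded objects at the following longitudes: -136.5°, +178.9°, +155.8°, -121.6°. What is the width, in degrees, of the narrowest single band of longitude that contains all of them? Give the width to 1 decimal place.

82.6°

Sort the longitudes: -136.5°, -121.6°, +155.8°, +178.9°.
Eastward gaps between consecutive values (wrapping around): 14.9°, 277.4°, 23.1°, 44.6°.
Largest gap = 277.4° ⇒ minimal covering band is its complement: 360° − 277.4° = 82.6°.
Band runs from +155.8° eastward to -121.6°, crossing the antimeridian.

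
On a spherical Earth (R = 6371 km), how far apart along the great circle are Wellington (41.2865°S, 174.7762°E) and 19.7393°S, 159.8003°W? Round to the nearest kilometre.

Δλ = -159.8003 − 174.7762 = -334.5765°; wrapped into (−180°, 180°]: 25.4235°.
Δφ = -19.7393 − -41.2865 = 21.5472°.
a = sin²(Δφ/2) + cos φ₁ · cos φ₂ · sin²(Δλ/2) = 0.069188.
c = 2·atan2(√a, √(1−a)) = 0.53234 rad → d = 6371·c ≈ 3391.52 km.

3392 km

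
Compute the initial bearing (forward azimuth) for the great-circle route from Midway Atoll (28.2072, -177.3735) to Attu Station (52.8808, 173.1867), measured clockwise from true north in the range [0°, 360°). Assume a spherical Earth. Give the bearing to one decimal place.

346.8°

Δλ = 173.1867 − -177.3735 = 350.5602°; wrapped into (−180°, 180°]: -9.4398°.
θ = atan2( sin Δλ · cos φ₂ , cos φ₁ · sin φ₂ − sin φ₁ · cos φ₂ · cos Δλ )
  = atan2(-0.09898, 0.42131) = -13.221° → normalised to [0°, 360°): 346.779°.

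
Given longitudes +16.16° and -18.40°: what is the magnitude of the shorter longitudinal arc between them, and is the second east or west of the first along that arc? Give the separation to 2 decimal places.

Raw difference: -18.40 − 16.16 = -34.56°.
Normalise into (−180°, 180°]: -34.56° stays -34.56°.
Negative ⇒ the second point lies to the west; separation 34.56°.

34.56° west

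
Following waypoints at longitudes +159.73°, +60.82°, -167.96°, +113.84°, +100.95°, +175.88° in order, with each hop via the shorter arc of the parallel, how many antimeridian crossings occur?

2

Leg 1: +159.73° → +60.82°, shortest Δλ = -98.91° (west) — does not cross 180°.
Leg 2: +60.82° → -167.96°, shortest Δλ = 131.22° (east) — crosses 180°.
Leg 3: -167.96° → +113.84°, shortest Δλ = -78.2° (west) — crosses 180°.
Leg 4: +113.84° → +100.95°, shortest Δλ = -12.89° (west) — does not cross 180°.
Leg 5: +100.95° → +175.88°, shortest Δλ = 74.93° (east) — does not cross 180°.
Total crossings: 2.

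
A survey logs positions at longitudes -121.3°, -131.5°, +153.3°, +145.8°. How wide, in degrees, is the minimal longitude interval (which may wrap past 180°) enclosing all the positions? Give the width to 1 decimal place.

Sort the longitudes: -131.5°, -121.3°, +145.8°, +153.3°.
Eastward gaps between consecutive values (wrapping around): 10.2°, 267.1°, 7.5°, 75.2°.
Largest gap = 267.1° ⇒ minimal covering band is its complement: 360° − 267.1° = 92.9°.
Band runs from +145.8° eastward to -121.3°, crossing the antimeridian.

92.9°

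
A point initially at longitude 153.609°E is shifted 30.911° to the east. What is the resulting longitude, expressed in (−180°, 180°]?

Start at +153.609°; shift +30.911° → +184.520°.
+184.520° lies outside (−180°, 180°]; subtract 360° → -175.480°.

175.480°W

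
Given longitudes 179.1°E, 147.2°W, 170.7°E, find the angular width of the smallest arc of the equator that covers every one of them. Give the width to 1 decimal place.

Sort the longitudes: -147.2°, +170.7°, +179.1°.
Eastward gaps between consecutive values (wrapping around): 317.9°, 8.4°, 33.7°.
Largest gap = 317.9° ⇒ minimal covering band is its complement: 360° − 317.9° = 42.1°.
Band runs from +170.7° eastward to -147.2°, crossing the antimeridian.

42.1°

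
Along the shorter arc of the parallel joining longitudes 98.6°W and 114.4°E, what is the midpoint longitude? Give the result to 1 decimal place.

172.1°W

Signed shortest Δλ from -98.6° to +114.4° is -147.0°.
Midpoint longitude = -98.6° + (-147.0°)/2 = -98.6° − 73.5° = -172.1°.
(The naïve average (-98.6 + +114.4)/2 = 7.9° is on the wrong side of the globe.)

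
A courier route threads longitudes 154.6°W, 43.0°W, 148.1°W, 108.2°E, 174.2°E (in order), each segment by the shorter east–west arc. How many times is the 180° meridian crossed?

1

Leg 1: -154.6° → -43.0°, shortest Δλ = 111.6° (east) — does not cross 180°.
Leg 2: -43.0° → -148.1°, shortest Δλ = -105.1° (west) — does not cross 180°.
Leg 3: -148.1° → +108.2°, shortest Δλ = -103.7° (west) — crosses 180°.
Leg 4: +108.2° → +174.2°, shortest Δλ = 66.0° (east) — does not cross 180°.
Total crossings: 1.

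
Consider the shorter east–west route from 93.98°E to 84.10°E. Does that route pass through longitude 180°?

Signed shortest Δλ = ((84.10 − 93.98 + 180) mod 360) − 180 = -9.88°.
Going west by 9.88° from +93.98° reaches +84.10° without touching 180°.

No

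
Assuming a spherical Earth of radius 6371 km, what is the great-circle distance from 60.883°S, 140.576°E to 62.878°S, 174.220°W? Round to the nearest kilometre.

Δλ = -174.220 − 140.576 = -314.796°; wrapped into (−180°, 180°]: 45.204°.
Δφ = -62.878 − -60.883 = -1.995°.
a = sin²(Δφ/2) + cos φ₁ · cos φ₂ · sin²(Δλ/2) = 0.033069.
c = 2·atan2(√a, √(1−a)) = 0.36573 rad → d = 6371·c ≈ 2330.10 km.

2330 km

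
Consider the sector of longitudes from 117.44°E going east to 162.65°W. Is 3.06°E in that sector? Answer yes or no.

Band width going east from +117.44° to -162.65°: ((-162.65 − 117.44) mod 360) = 79.91°.
Offset of +3.06° east of the west edge: ((3.06 − 117.44) mod 360) = 245.62°.
245.62° > 79.91° ⇒ outside.

No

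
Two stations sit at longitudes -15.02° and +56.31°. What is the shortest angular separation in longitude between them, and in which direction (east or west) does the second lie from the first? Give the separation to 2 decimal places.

71.33° east

Raw difference: 56.31 − -15.02 = 71.33°.
Normalise into (−180°, 180°]: 71.33° stays 71.33°.
Positive ⇒ the second point lies to the east; separation 71.33°.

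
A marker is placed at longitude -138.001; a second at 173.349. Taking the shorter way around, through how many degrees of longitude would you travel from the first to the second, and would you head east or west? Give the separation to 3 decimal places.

Raw difference: 173.349 − -138.001 = 311.35°.
Normalise into (−180°, 180°]: 311.35° − 360° = -48.65°.
Negative ⇒ the second point lies to the west; separation 48.650°.

48.650° west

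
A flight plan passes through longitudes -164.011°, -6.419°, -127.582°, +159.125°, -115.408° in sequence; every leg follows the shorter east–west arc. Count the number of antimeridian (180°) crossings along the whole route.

Leg 1: -164.011° → -6.419°, shortest Δλ = 157.592° (east) — does not cross 180°.
Leg 2: -6.419° → -127.582°, shortest Δλ = -121.163° (west) — does not cross 180°.
Leg 3: -127.582° → +159.125°, shortest Δλ = -73.293° (west) — crosses 180°.
Leg 4: +159.125° → -115.408°, shortest Δλ = 85.467° (east) — crosses 180°.
Total crossings: 2.

2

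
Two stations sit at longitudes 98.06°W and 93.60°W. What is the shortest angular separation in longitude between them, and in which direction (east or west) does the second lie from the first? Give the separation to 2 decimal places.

4.46° east

Raw difference: -93.60 − -98.06 = 4.46°.
Normalise into (−180°, 180°]: 4.46° stays 4.46°.
Positive ⇒ the second point lies to the east; separation 4.46°.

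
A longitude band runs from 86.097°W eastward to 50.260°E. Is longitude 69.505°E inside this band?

No

Band width going east from -86.097° to +50.260°: ((50.260 − -86.097) mod 360) = 136.357°.
Offset of +69.505° east of the west edge: ((69.505 − -86.097) mod 360) = 155.602°.
155.602° > 136.357° ⇒ outside.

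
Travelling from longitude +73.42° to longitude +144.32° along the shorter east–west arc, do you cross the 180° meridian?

Signed shortest Δλ = ((144.32 − 73.42 + 180) mod 360) − 180 = 70.9°.
Going east by 70.9° from +73.42° reaches +144.32° without touching 180°.

No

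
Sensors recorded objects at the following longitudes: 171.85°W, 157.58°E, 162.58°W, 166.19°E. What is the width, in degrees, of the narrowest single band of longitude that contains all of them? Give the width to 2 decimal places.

Sort the longitudes: -171.85°, -162.58°, +157.58°, +166.19°.
Eastward gaps between consecutive values (wrapping around): 9.27°, 320.16°, 8.61°, 21.96°.
Largest gap = 320.16° ⇒ minimal covering band is its complement: 360° − 320.16° = 39.84°.
Band runs from +157.58° eastward to -162.58°, crossing the antimeridian.

39.84°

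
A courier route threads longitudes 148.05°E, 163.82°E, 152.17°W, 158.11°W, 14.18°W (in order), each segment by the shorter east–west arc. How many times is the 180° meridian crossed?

Leg 1: +148.05° → +163.82°, shortest Δλ = 15.77° (east) — does not cross 180°.
Leg 2: +163.82° → -152.17°, shortest Δλ = 44.01° (east) — crosses 180°.
Leg 3: -152.17° → -158.11°, shortest Δλ = -5.94° (west) — does not cross 180°.
Leg 4: -158.11° → -14.18°, shortest Δλ = 143.93° (east) — does not cross 180°.
Total crossings: 1.

1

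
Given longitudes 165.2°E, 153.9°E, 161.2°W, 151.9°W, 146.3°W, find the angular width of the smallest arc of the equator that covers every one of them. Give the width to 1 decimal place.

Sort the longitudes: -161.2°, -151.9°, -146.3°, +153.9°, +165.2°.
Eastward gaps between consecutive values (wrapping around): 9.3°, 5.6°, 300.2°, 11.3°, 33.6°.
Largest gap = 300.2° ⇒ minimal covering band is its complement: 360° − 300.2° = 59.8°.
Band runs from +153.9° eastward to -146.3°, crossing the antimeridian.

59.8°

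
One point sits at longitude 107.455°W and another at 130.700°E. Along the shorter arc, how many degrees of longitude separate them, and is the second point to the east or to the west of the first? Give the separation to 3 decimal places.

121.845° west

Raw difference: 130.700 − -107.455 = 238.155°.
Normalise into (−180°, 180°]: 238.155° − 360° = -121.845°.
Negative ⇒ the second point lies to the west; separation 121.845°.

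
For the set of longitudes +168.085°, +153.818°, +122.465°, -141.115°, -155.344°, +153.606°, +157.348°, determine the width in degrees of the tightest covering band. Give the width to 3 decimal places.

Sort the longitudes: -155.344°, -141.115°, +122.465°, +153.606°, +153.818°, +157.348°, +168.085°.
Eastward gaps between consecutive values (wrapping around): 14.229°, 263.580°, 31.141°, 0.212°, 3.530°, 10.737°, 36.571°.
Largest gap = 263.580° ⇒ minimal covering band is its complement: 360° − 263.580° = 96.420°.
Band runs from +122.465° eastward to -141.115°, crossing the antimeridian.

96.420°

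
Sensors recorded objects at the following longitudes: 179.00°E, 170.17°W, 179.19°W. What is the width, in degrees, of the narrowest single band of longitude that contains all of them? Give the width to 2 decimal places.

Sort the longitudes: -179.19°, -170.17°, +179.00°.
Eastward gaps between consecutive values (wrapping around): 9.02°, 349.17°, 1.81°.
Largest gap = 349.17° ⇒ minimal covering band is its complement: 360° − 349.17° = 10.83°.
Band runs from +179.00° eastward to -170.17°, crossing the antimeridian.

10.83°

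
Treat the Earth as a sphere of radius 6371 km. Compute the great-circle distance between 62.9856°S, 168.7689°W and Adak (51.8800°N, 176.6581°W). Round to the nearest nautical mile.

6907 nmi

Δλ = -176.6581 − -168.7689 = -7.8892°.
Δφ = 51.8800 − -62.9856 = 114.8656°.
a = sin²(Δφ/2) + cos φ₁ · cos φ₂ · sin²(Δλ/2) = 0.711572.
c = 2·atan2(√a, √(1−a)) = 2.00771 rad → d = 6371·c ≈ 12791.12 km ≈ 6906.65 nmi.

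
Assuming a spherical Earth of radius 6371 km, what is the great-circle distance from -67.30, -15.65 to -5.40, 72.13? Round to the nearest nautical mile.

5053 nmi

Δλ = 72.13 − -15.65 = 87.78°.
Δφ = -5.40 − -67.30 = 61.90°.
a = sin²(Δφ/2) + cos φ₁ · cos φ₂ · sin²(Δλ/2) = 0.449150.
c = 2·atan2(√a, √(1−a)) = 1.46892 rad → d = 6371·c ≈ 9358.49 km ≈ 5053.18 nmi.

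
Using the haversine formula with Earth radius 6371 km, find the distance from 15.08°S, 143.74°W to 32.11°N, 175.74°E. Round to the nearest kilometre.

Δλ = 175.74 − -143.74 = 319.48°; wrapped into (−180°, 180°]: -40.52°.
Δφ = 32.11 − -15.08 = 47.19°.
a = sin²(Δφ/2) + cos φ₁ · cos φ₂ · sin²(Δλ/2) = 0.258285.
c = 2·atan2(√a, √(1−a)) = 1.06623 rad → d = 6371·c ≈ 6792.94 km.

6793 km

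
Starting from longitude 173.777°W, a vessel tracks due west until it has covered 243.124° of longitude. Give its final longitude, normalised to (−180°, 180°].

56.901°W

Start at -173.777°; shift −243.124° → -416.901°.
-416.901° lies outside (−180°, 180°]; add 360° → -56.901°.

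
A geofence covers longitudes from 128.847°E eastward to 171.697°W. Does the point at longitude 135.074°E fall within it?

Yes

Band width going east from +128.847° to -171.697°: ((-171.697 − 128.847) mod 360) = 59.456°.
Offset of +135.074° east of the west edge: ((135.074 − 128.847) mod 360) = 6.227°.
6.227° ≤ 59.456° ⇒ inside.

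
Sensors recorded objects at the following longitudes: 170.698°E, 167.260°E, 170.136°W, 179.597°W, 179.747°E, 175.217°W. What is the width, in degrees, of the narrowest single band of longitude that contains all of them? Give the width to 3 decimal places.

Sort the longitudes: -179.597°, -175.217°, -170.136°, +167.260°, +170.698°, +179.747°.
Eastward gaps between consecutive values (wrapping around): 4.380°, 5.081°, 337.396°, 3.438°, 9.049°, 0.656°.
Largest gap = 337.396° ⇒ minimal covering band is its complement: 360° − 337.396° = 22.604°.
Band runs from +167.260° eastward to -170.136°, crossing the antimeridian.

22.604°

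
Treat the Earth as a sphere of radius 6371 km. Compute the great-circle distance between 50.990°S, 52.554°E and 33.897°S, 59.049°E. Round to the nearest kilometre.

1972 km

Δλ = 59.049 − 52.554 = 6.495°.
Δφ = -33.897 − -50.990 = 17.093°.
a = sin²(Δφ/2) + cos φ₁ · cos φ₂ · sin²(Δλ/2) = 0.023762.
c = 2·atan2(√a, √(1−a)) = 0.30953 rad → d = 6371·c ≈ 1972.04 km.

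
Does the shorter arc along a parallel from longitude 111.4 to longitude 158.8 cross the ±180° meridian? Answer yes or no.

No

Signed shortest Δλ = ((158.8 − 111.4 + 180) mod 360) − 180 = 47.4°.
Going east by 47.4° from +111.4° reaches +158.8° without touching 180°.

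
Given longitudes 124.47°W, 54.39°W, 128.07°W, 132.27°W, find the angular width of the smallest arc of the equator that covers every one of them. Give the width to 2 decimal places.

Sort the longitudes: -132.27°, -128.07°, -124.47°, -54.39°.
Eastward gaps between consecutive values (wrapping around): 4.20°, 3.60°, 70.08°, 282.12°.
Largest gap = 282.12° ⇒ minimal covering band is its complement: 360° − 282.12° = 77.88°.
Band runs from -132.27° eastward to -54.39°.

77.88°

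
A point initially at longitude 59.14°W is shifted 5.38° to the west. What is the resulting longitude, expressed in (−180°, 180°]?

Start at -59.14°; shift −5.38° → -64.52°.
-64.52° already lies in (−180°, 180°].

64.52°W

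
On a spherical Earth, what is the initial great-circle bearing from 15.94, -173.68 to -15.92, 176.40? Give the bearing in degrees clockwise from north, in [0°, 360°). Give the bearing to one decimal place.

197.5°

Δλ = 176.40 − -173.68 = 350.08°; wrapped into (−180°, 180°]: -9.92°.
θ = atan2( sin Δλ · cos φ₂ , cos φ₁ · sin φ₂ − sin φ₁ · cos φ₂ · cos Δλ )
  = atan2(-0.16567, -0.52390) = -162.452° → normalised to [0°, 360°): 197.548°.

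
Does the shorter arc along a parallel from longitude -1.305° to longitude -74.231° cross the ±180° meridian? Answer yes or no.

Signed shortest Δλ = ((-74.231 − -1.305 + 180) mod 360) − 180 = -72.926°.
Going west by 72.926° from -1.305° reaches -74.231° without touching 180°.

No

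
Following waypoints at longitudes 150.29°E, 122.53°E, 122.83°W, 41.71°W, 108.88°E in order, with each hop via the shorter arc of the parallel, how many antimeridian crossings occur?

Leg 1: +150.29° → +122.53°, shortest Δλ = -27.76° (west) — does not cross 180°.
Leg 2: +122.53° → -122.83°, shortest Δλ = 114.64° (east) — crosses 180°.
Leg 3: -122.83° → -41.71°, shortest Δλ = 81.12° (east) — does not cross 180°.
Leg 4: -41.71° → +108.88°, shortest Δλ = 150.59° (east) — does not cross 180°.
Total crossings: 1.

1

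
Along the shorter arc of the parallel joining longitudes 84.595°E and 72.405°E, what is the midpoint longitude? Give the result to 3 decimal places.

Signed shortest Δλ from +84.595° to +72.405° is -12.190°.
Midpoint longitude = +84.595° + (-12.190°)/2 = +84.595° − 6.095° = +78.500°.

78.500°E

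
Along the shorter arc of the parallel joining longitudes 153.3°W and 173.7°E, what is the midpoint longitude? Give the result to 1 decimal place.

Signed shortest Δλ from -153.3° to +173.7° is -33.0°.
Midpoint longitude = -153.3° + (-33.0°)/2 = -153.3° − 16.5° = -169.8°.
(The naïve average (-153.3 + +173.7)/2 = 10.2° is on the wrong side of the globe.)

169.8°W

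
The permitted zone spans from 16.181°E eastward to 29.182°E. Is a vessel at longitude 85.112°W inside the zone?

Band width going east from +16.181° to +29.182°: ((29.182 − 16.181) mod 360) = 13.001°.
Offset of -85.112° east of the west edge: ((-85.112 − 16.181) mod 360) = 258.707°.
258.707° > 13.001° ⇒ outside.

No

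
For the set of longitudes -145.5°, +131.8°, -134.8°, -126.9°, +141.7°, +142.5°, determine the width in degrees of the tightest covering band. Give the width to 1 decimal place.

Sort the longitudes: -145.5°, -134.8°, -126.9°, +131.8°, +141.7°, +142.5°.
Eastward gaps between consecutive values (wrapping around): 10.7°, 7.9°, 258.7°, 9.9°, 0.8°, 72.0°.
Largest gap = 258.7° ⇒ minimal covering band is its complement: 360° − 258.7° = 101.3°.
Band runs from +131.8° eastward to -126.9°, crossing the antimeridian.

101.3°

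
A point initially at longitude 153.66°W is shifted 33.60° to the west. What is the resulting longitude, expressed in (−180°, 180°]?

172.74°E

Start at -153.66°; shift −33.60° → -187.26°.
-187.26° lies outside (−180°, 180°]; add 360° → +172.74°.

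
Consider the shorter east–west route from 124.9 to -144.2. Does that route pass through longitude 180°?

Yes

Naïve |-144.2 − 124.9| = 269.1° > 180°, so the shorter arc goes the other way round — across 180°.
Signed shortest Δλ = ((-144.2 − 124.9 + 180) mod 360) − 180 = 90.9°.
Going east by 90.9° from +124.9° passes through 180° before reaching -144.2°.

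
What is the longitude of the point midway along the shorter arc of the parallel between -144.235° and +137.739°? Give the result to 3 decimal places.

+176.752°

Signed shortest Δλ from -144.235° to +137.739° is -78.026°.
Midpoint longitude = -144.235° + (-78.026°)/2 = -144.235° − 39.013° = -183.248°.
Normalise into (−180°, 180°]: +176.752°.
(The naïve average (-144.235 + +137.739)/2 = -3.248° is on the wrong side of the globe.)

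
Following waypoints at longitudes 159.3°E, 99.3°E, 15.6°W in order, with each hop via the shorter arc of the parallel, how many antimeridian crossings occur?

0

Leg 1: +159.3° → +99.3°, shortest Δλ = -60.0° (west) — does not cross 180°.
Leg 2: +99.3° → -15.6°, shortest Δλ = -114.9° (west) — does not cross 180°.
Total crossings: 0.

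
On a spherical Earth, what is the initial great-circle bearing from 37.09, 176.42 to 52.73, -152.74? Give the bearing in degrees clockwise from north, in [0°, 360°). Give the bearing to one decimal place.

Δλ = -152.74 − 176.42 = -329.16°; wrapped into (−180°, 180°]: 30.84°.
θ = atan2( sin Δλ · cos φ₂ , cos φ₁ · sin φ₂ − sin φ₁ · cos φ₂ · cos Δλ )
  = atan2(0.31044, 0.32123) = 44.021° → normalised to [0°, 360°): 44.021°.

44.0°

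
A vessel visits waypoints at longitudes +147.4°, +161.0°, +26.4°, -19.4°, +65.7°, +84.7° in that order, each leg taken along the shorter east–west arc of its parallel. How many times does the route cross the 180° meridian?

0

Leg 1: +147.4° → +161.0°, shortest Δλ = 13.6° (east) — does not cross 180°.
Leg 2: +161.0° → +26.4°, shortest Δλ = -134.6° (west) — does not cross 180°.
Leg 3: +26.4° → -19.4°, shortest Δλ = -45.8° (west) — does not cross 180°.
Leg 4: -19.4° → +65.7°, shortest Δλ = 85.1° (east) — does not cross 180°.
Leg 5: +65.7° → +84.7°, shortest Δλ = 19.0° (east) — does not cross 180°.
Total crossings: 0.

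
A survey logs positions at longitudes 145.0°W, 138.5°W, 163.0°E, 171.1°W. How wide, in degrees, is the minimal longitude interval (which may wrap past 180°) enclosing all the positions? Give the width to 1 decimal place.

58.5°

Sort the longitudes: -171.1°, -145.0°, -138.5°, +163.0°.
Eastward gaps between consecutive values (wrapping around): 26.1°, 6.5°, 301.5°, 25.9°.
Largest gap = 301.5° ⇒ minimal covering band is its complement: 360° − 301.5° = 58.5°.
Band runs from +163.0° eastward to -138.5°, crossing the antimeridian.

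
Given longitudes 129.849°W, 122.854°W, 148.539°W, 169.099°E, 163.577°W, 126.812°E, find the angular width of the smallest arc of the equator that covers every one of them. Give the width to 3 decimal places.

Sort the longitudes: -163.577°, -148.539°, -129.849°, -122.854°, +126.812°, +169.099°.
Eastward gaps between consecutive values (wrapping around): 15.038°, 18.690°, 6.995°, 249.666°, 42.287°, 27.324°.
Largest gap = 249.666° ⇒ minimal covering band is its complement: 360° − 249.666° = 110.334°.
Band runs from +126.812° eastward to -122.854°, crossing the antimeridian.

110.334°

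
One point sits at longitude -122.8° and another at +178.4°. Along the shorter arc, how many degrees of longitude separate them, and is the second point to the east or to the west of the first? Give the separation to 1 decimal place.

58.8° west

Raw difference: 178.4 − -122.8 = 301.2°.
Normalise into (−180°, 180°]: 301.2° − 360° = -58.8°.
Negative ⇒ the second point lies to the west; separation 58.8°.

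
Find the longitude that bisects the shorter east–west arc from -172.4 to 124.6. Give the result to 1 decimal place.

+156.1°

Signed shortest Δλ from -172.4° to +124.6° is -63.0°.
Midpoint longitude = -172.4° + (-63.0°)/2 = -172.4° − 31.5° = -203.9°.
Normalise into (−180°, 180°]: +156.1°.
(The naïve average (-172.4 + +124.6)/2 = -23.9° is on the wrong side of the globe.)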